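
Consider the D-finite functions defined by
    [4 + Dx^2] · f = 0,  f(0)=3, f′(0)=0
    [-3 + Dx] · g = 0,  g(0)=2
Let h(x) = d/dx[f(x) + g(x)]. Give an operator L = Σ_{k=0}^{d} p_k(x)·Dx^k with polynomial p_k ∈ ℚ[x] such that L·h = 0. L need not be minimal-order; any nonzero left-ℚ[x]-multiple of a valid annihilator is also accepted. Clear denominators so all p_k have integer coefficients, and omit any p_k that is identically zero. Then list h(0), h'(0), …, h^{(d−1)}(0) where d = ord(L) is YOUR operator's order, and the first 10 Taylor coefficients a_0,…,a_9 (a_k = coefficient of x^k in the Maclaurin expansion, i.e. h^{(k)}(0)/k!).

f: a_k = 3, 0, -6, 0, 2, 0, -4/15, 0, 2/105, 0, …
g: a_k = 2, 6, 9, 9, 27/4, 81/20, 81/40, 243/280, 729/2240, 243/2240, …
f+g: L₀ = lclm(L_f,L_g), ord ≤ 2+1.
h₀' ⇒ L via d/dx closure of L₀.
L = 12 - 4·Dx + 3·Dx^2 - Dx^3  (order 3).
h: a_k = 6, 6, 27, 35, 81/4, 211/20, 243/40, 463/168, 2187/2240, 19171/60480, …
ICs: h(0) = 6, h′(0) = 6, h′′(0) = 54.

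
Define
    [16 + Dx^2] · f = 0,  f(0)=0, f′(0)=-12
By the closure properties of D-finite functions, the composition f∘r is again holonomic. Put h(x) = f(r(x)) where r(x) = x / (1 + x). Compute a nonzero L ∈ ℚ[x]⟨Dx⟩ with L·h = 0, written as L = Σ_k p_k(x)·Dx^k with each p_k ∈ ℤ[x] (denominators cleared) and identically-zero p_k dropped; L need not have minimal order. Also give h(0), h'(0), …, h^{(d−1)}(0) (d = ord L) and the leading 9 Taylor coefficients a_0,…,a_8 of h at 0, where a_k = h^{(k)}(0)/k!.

f: a_k = 0, -12, 0, 32, 0, -128/5, 0, 1024/105, 0, …
h₀=f(r): pull back L_f along r ⇒ L₀.
L = 16 + (2 + 6·x + 6·x^2 + 2·x^3)·Dx + (1 + 4·x + 6·x^2 + 4·x^3 + x^4)·Dx^2  (order 2).
h: a_k = 0, -12, 12, 20, -84, 772/5, -180, 9844/105, 2516/15, …
ICs: h(0) = 0, h′(0) = -12.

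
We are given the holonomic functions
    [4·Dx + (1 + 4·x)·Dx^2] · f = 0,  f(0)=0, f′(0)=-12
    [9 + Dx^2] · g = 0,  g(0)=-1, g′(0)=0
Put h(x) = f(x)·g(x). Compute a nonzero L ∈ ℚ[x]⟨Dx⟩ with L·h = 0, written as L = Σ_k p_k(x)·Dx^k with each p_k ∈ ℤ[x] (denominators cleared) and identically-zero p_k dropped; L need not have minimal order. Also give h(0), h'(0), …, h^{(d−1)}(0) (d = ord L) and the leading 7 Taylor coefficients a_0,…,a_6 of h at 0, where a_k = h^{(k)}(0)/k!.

f: a_k = 0, -12, 24, -64, 192, -3072/5, 2048, …
g: a_k = -1, 0, 9/2, 0, -27/8, 0, 81/80, …
Product ⇒ symmetric product L₀, ord ≤ 4.
L = (-2043 - 1296·x + 44064·x^2 + 186624·x^3 + 186624·x^4) + (72 + 5472·x + 31104·x^2 + 41472·x^3)·Dx + (-182 + 864·x + 12096·x^2 + 41472·x^3 + 41472·x^4)·Dx^2 + (8 + 608·x + 3456·x^2 + 4608·x^3)·Dx^3 + (5 + 112·x + 800·x^2 + 2304·x^3 + 2304·x^4)·Dx^4  (order 4).
h: a_k = 0, 12, -24, 10, -84, 3669/10, -1265, …
ICs: h(0) = 0, h′(0) = 12, h′′(0) = -48, h′′′(0) = 60.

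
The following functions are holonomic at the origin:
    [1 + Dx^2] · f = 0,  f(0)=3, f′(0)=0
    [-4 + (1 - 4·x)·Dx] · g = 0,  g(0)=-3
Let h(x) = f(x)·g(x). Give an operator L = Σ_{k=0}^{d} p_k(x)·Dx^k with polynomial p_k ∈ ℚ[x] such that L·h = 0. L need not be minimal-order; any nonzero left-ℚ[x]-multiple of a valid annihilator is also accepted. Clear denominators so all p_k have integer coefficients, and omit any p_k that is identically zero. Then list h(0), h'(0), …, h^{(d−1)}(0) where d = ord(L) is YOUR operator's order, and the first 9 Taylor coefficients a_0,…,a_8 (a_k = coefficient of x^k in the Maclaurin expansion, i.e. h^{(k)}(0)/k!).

f: a_k = 3, 0, -3/2, 0, 1/8, 0, -1/240, 0, 1/13440, …
g: a_k = -3, -12, -48, -192, -768, -3072, -12288, -49152, -196608, …
Product ⇒ symmetric product L₀, ord ≤ 2.
L = (-1 + 4·x) + 8·Dx + (-1 + 4·x)·Dx^2  (order 2).
h: a_k = -9, -36, -279/2, -558, -17859/8, -17859/2, -2857439/80, -2857439/20, -512053069/896, …
ICs: h(0) = -9, h′(0) = -36.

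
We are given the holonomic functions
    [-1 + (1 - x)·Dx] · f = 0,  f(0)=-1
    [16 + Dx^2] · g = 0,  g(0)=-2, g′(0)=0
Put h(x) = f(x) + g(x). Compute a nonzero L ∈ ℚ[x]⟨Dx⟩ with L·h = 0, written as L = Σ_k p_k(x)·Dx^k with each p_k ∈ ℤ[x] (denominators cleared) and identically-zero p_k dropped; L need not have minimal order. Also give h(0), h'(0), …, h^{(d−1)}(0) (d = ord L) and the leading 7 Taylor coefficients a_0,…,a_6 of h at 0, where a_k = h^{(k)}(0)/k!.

f: a_k = -1, -1, -1, -1, -1, -1, -1, …
g: a_k = -2, 0, 16, 0, -64/3, 0, 512/45, …
Weyl lclm of L_f,L_g ⇒ L₀ (ord ≤ 3).
L = (176 - 256·x + 128·x^2) + (-144 + 400·x - 384·x^2 + 128·x^3)·Dx + (11 - 16·x + 8·x^2)·Dx^2 + (-9 + 25·x - 24·x^2 + 8·x^3)·Dx^3  (order 3).
h: a_k = -3, -1, 15, -1, -67/3, -1, 467/45, …
ICs: h(0) = -3, h′(0) = -1, h′′(0) = 30.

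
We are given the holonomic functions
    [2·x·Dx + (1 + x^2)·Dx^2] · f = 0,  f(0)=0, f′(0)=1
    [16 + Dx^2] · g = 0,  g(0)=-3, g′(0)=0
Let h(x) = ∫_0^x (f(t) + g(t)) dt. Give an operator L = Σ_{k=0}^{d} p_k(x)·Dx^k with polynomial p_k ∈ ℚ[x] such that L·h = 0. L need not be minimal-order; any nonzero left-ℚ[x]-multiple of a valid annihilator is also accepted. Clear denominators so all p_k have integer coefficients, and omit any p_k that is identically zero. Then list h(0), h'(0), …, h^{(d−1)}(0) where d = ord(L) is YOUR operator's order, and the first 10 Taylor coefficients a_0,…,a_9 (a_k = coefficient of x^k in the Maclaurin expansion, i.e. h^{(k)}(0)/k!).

f: a_k = 0, 1, 0, -1/3, 0, 1/5, 0, -1/7, 0, 1/9, …
g: a_k = -3, 0, 24, 0, -32, 0, 256/15, 0, -512/105, 0, …
L₀ := lclm(L_f,L_g); ord L₀ ≤ 2+2.
h=∫₀ˣh₀: take L = L₀·Dx.
L = (64·x + 704·x^3 + 256·x^5)·Dx^2 + (112 + 416·x^2 + 432·x^4 + 128·x^6)·Dx^3 + (4·x + 44·x^3 + 16·x^5)·Dx^4 + (7 + 26·x^2 + 27·x^4 + 8·x^6)·Dx^5  (order 5).
h: a_k = 0, -3, 1/2, 8, -1/12, -32/5, 1/30, 256/105, -1/56, -512/945, …
ICs: h(0) = 0, h′(0) = -3, h′′(0) = 1, h′′′(0) = 48, h′′′′(0) = -2.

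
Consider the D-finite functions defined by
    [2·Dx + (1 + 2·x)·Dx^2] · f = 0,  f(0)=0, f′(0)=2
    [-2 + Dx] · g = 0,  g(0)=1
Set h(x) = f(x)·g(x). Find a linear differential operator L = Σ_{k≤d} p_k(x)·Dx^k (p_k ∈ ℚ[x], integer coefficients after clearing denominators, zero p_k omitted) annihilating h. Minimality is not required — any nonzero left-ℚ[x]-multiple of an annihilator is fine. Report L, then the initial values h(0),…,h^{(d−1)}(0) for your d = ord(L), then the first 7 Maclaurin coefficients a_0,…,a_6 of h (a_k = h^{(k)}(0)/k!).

L = 8·x + (-2 - 8·x)·Dx + (1 + 2·x)·Dx^2  (order 2).
h: a_k = 0, 2, 2, 8/3, 0, 12/5, -28/9, …
ICs: h(0) = 0, h′(0) = 2.

f: a_k = 0, 2, -2, 8/3, -4, 32/5, -32/3, …
g: a_k = 1, 2, 2, 4/3, 2/3, 4/15, 4/45, …
h₀=f·g: eliminate ⇒ L₀, order ≤ 2·1.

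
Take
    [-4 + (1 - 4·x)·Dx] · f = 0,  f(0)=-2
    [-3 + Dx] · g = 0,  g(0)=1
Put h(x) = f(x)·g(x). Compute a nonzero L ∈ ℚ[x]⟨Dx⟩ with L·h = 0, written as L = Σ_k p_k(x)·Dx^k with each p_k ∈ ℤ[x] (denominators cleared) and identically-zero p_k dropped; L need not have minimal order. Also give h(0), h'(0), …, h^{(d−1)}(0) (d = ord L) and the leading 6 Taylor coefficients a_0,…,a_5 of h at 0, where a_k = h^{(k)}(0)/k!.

L = (7 - 12·x) + (-1 + 4·x)·Dx  (order 1).
h: a_k = -2, -14, -65, -269, -4331/4, -86701/20, …
ICs: h(0) = -2.

f: a_k = -2, -8, -32, -128, -512, -2048, …
g: a_k = 1, 3, 9/2, 9/2, 27/8, 81/40, …
f·g: L₀ = L_f ⊗_s L_g, ord ≤ 1·1.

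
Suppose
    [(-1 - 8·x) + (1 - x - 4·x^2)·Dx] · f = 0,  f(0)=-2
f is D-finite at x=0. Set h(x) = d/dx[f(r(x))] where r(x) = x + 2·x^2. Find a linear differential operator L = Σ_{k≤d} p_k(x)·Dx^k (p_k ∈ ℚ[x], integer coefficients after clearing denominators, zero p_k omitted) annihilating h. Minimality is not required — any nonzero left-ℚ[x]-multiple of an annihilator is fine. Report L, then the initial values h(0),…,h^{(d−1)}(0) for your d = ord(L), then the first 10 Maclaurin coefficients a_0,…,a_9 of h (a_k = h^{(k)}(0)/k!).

f: a_k = -2, -2, -10, -18, -58, -130, -362, -882, -2330, -5858, …
h₀=f(r): pull back L_f along r ⇒ L₀.
Derive L from L₀ (diff closure).
L = (14 + 20·x + 120·x^2 + 320·x^3 + 320·x^4) + (-1 - 3·x + 10·x^2 + 40·x^3 + 80·x^4 + 64·x^5)·Dx  (order 1).
h: a_k = -2, -28, -174, -824, -4050, -19188, -85974, -381808, -1669914, -7195820, …
ICs: h(0) = -2.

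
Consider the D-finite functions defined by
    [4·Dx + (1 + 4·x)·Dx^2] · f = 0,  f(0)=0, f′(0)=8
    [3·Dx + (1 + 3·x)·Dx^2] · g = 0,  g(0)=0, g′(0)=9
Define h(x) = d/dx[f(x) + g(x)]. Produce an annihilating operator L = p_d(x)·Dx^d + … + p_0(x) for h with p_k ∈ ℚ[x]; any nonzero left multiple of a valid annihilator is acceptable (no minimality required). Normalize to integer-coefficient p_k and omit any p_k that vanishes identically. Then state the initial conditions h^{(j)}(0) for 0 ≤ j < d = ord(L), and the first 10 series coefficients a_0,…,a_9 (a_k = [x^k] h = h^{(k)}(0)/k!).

L = 24 + (14 + 48·x)·Dx + (1 + 7·x + 12·x^2)·Dx^2  (order 2).
h: a_k = 17, -59, 209, -755, 2777, -10379, 39329, -150755, 583337, -2274299, …
ICs: h(0) = 17, h′(0) = -59.

f: a_k = 0, 8, -16, 128/3, -128, 2048/5, -4096/3, 32768/7, -16384, 524288/9, …
g: a_k = 0, 9, -27/2, 27, -243/4, 729/5, -729/2, 6561/7, -19683/8, 6561, …
f+g: L₀ = lclm(L_f,L_g), ord ≤ 2+2.
h₀' ⇒ L via d/dx closure of L₀.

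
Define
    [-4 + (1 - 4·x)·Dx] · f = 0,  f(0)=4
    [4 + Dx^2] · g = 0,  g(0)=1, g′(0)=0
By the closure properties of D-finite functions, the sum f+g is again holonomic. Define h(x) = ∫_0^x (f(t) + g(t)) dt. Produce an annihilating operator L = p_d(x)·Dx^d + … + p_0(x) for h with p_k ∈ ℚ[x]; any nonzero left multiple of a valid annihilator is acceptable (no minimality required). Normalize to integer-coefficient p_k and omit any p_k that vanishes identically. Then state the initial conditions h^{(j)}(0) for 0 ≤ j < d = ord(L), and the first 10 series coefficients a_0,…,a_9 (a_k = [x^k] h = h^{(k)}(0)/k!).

L = (400 - 128·x + 256·x^2)·Dx + (-36 + 176·x - 192·x^2 + 256·x^3)·Dx^2 + (100 - 32·x + 64·x^2)·Dx^3 + (-9 + 44·x - 48·x^2 + 64·x^3)·Dx^4  (order 4).
h: a_k = 0, 5, 8, 62/3, 64, 3074/15, 2048/3, 737276/315, 8192, 82575362/2835, …
ICs: h(0) = 0, h′(0) = 5, h′′(0) = 16, h′′′(0) = 124.

f: a_k = 4, 16, 64, 256, 1024, 4096, 16384, 65536, 262144, 1048576, …
g: a_k = 1, 0, -2, 0, 2/3, 0, -4/45, 0, 2/315, 0, …
f+g: L₀ = lclm(L_f,L_g), ord ≤ 1+2.
∫: right-multiply L₀ by Dx.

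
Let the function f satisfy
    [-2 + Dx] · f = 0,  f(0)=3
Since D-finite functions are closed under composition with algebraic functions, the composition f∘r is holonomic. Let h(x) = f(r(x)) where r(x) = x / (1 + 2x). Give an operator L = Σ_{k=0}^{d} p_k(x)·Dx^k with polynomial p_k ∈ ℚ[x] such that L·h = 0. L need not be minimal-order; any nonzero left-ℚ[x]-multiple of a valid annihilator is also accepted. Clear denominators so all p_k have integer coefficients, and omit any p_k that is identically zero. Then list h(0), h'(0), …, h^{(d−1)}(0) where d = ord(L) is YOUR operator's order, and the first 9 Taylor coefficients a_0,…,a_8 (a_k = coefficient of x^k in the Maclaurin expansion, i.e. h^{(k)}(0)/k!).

f: a_k = 3, 6, 6, 4, 2, 4/5, 4/15, 8/105, 2/105, …
L₀ from L_f via x↦r, Dx↦r'^{-1}Dx.
L = -2 + (1 + 4·x + 4·x^2)·Dx  (order 1).
h: a_k = 3, 6, -6, 4, 2, -76/5, 604/15, -8728/105, 15682/105, …
ICs: h(0) = 3.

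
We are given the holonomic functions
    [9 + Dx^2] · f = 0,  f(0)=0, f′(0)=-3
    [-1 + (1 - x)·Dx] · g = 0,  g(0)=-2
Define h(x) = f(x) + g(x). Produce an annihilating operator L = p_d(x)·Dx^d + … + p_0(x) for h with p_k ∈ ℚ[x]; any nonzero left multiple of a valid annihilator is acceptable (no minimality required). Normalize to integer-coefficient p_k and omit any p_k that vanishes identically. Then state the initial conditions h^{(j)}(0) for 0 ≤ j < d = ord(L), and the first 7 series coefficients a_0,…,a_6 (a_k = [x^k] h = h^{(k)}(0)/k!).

L = (-135 + 162·x - 81·x^2) + (99 - 261·x + 243·x^2 - 81·x^3)·Dx + (-15 + 18·x - 9·x^2)·Dx^2 + (11 - 29·x + 27·x^2 - 9·x^3)·Dx^3  (order 3).
h: a_k = -2, -5, -2, 5/2, -2, -161/40, -2, …
ICs: h(0) = -2, h′(0) = -5, h′′(0) = -4.

f: a_k = 0, -3, 0, 9/2, 0, -81/40, 0, …
g: a_k = -2, -2, -2, -2, -2, -2, -2, …
L₀ := lclm(L_f,L_g); ord L₀ ≤ 2+1.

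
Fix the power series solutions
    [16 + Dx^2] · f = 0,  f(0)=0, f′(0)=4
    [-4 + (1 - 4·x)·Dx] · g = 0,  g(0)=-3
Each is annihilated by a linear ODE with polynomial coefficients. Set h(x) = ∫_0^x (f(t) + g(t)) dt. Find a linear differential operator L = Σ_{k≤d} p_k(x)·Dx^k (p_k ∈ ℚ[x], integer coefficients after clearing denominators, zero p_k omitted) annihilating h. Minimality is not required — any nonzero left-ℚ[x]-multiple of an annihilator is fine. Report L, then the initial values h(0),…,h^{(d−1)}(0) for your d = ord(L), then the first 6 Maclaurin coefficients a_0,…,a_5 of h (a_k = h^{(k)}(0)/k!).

L = (-448 + 512·x - 1024·x^2)·Dx + (48 - 320·x + 768·x^2 - 1024·x^3)·Dx^2 + (-28 + 32·x - 64·x^2)·Dx^3 + (3 - 20·x + 48·x^2 - 64·x^3)·Dx^4  (order 4).
h: a_k = 0, -3, -4, -16, -152/3, -768/5, …
ICs: h(0) = 0, h′(0) = -3, h′′(0) = -8, h′′′(0) = -96.

f: a_k = 0, 4, 0, -32/3, 0, 128/15, …
g: a_k = -3, -12, -48, -192, -768, -3072, …
Sum ⇒ L₀ = lclm(L_f,L_g) in ℚ(x)⟨Dx⟩.
Integrate: L := L₀·Dx.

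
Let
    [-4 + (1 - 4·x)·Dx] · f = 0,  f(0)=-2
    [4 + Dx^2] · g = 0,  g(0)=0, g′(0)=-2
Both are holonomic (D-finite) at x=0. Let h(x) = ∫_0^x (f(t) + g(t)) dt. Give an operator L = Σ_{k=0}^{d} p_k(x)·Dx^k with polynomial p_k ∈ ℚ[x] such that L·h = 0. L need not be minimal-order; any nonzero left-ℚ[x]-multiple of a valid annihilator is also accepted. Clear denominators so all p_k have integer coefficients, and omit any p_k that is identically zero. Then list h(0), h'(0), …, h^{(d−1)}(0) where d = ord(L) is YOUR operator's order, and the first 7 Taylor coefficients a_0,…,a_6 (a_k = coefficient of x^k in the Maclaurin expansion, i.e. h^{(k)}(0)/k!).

L = (400 - 128·x + 256·x^2)·Dx + (-36 + 176·x - 192·x^2 + 256·x^3)·Dx^2 + (100 - 32·x + 64·x^2)·Dx^3 + (-9 + 44·x - 48·x^2 + 64·x^3)·Dx^4  (order 4).
h: a_k = 0, -2, -5, -32/3, -95/3, -512/5, -15362/45, …
ICs: h(0) = 0, h′(0) = -2, h′′(0) = -10, h′′′(0) = -64.

f: a_k = -2, -8, -32, -128, -512, -2048, -8192, …
g: a_k = 0, -2, 0, 4/3, 0, -4/15, 0, …
L₀ := lclm(L_f,L_g); ord L₀ ≤ 1+2.
∫: right-multiply L₀ by Dx.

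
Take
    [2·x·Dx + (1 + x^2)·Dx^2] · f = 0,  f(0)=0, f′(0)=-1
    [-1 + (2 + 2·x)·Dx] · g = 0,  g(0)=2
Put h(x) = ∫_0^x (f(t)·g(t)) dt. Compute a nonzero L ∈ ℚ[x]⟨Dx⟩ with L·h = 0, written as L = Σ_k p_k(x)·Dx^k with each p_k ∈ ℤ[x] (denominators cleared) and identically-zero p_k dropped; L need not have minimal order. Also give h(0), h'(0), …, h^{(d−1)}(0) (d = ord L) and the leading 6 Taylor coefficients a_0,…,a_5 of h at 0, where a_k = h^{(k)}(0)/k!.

f: a_k = 0, -1, 0, 1/3, 0, -1/5, …
g: a_k = 2, 1, -1/4, 1/8, -5/64, 7/128, …
Product ⇒ symmetric product L₀, ord ≤ 2.
h=∫₀ˣh₀: take L = L₀·Dx.
L = (3 - 4·x - x^2)·Dx + (-4 + 4·x + 12·x^2 + 4·x^3)·Dx^2 + (4 + 8·x + 8·x^2 + 8·x^3 + 4·x^4)·Dx^3  (order 3).
h: a_k = 0, 0, -1, -1/3, 11/48, 1/24, …
ICs: h(0) = 0, h′(0) = 0, h′′(0) = -2.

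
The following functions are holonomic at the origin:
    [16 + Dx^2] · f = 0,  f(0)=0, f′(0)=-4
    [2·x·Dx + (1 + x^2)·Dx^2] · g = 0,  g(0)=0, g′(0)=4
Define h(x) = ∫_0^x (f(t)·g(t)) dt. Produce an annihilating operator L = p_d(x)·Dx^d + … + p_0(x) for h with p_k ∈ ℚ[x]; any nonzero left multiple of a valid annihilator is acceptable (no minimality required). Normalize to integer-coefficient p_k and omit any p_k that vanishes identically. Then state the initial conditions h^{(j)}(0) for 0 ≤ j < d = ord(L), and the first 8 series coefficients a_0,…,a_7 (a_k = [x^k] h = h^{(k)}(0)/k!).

f: a_k = 0, -4, 0, 32/3, 0, -128/15, 0, 1024/315, …
g: a_k = 0, 4, 0, -4/3, 0, 4/5, 0, -4/7, …
h₀=f·g: eliminate ⇒ L₀, order ≤ 2·2.
h=∫₀ˣh₀: take L = L₀·Dx.
L = (5440 + 19136·x^2 + 25856·x^4 + 16384·x^6 + 4096·x^8)·Dx + (1152·x + 3200·x^3 + 3072·x^5 + 1024·x^7)·Dx^2 + (612 + 2252·x^2 + 3168·x^4 + 2048·x^6 + 512·x^8)·Dx^3 + (72·x + 200·x^3 + 192·x^5 + 64·x^7)·Dx^4 + (17 + 66·x^2 + 97·x^4 + 64·x^6 + 16·x^8)·Dx^5  (order 5).
h: a_k = 0, 0, 0, -16/3, 0, 48/5, 0, -464/63, …
ICs: h(0) = 0, h′(0) = 0, h′′(0) = 0, h′′′(0) = -32, h′′′′(0) = 0.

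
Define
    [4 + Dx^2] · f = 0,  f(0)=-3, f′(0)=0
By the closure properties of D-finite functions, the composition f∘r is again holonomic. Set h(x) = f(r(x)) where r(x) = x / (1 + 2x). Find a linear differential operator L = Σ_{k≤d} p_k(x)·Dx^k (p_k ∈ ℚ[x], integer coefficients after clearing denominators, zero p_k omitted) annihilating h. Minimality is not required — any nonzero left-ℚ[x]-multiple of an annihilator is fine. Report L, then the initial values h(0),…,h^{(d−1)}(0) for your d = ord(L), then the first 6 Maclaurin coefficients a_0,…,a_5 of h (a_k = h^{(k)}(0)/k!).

f: a_k = -3, 0, 6, 0, -2, 0, …
f∘r: x↦r, Dx↦Dx/r' in L_f ⇒ L₀.
L = 4 + (4 + 24·x + 48·x^2 + 32·x^3)·Dx + (1 + 8·x + 24·x^2 + 32·x^3 + 16·x^4)·Dx^2  (order 2).
h: a_k = -3, 0, 6, -24, 70, -176, …
ICs: h(0) = -3, h′(0) = 0.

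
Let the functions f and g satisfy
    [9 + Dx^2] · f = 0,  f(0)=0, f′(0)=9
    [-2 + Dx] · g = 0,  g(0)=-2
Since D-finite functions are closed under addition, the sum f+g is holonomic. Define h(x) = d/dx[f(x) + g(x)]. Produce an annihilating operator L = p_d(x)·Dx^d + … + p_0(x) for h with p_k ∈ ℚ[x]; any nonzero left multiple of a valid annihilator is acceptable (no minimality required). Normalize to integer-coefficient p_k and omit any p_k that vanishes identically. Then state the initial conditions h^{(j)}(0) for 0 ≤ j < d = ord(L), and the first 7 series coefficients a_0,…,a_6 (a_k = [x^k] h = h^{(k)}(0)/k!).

f: a_k = 0, 9, 0, -27/2, 0, 243/40, 0, …
g: a_k = -2, -4, -4, -8/3, -4/3, -8/15, -8/45, …
h₀=f+g: left-lcm gives L₀, ord ≤ 3.
h₀' ⇒ L via d/dx closure of L₀.
L = 18 - 9·Dx + 2·Dx^2 - Dx^3  (order 3).
h: a_k = 5, -8, -97/2, -16/3, 665/24, -16/15, -6817/720, …
ICs: h(0) = 5, h′(0) = -8, h′′(0) = -97.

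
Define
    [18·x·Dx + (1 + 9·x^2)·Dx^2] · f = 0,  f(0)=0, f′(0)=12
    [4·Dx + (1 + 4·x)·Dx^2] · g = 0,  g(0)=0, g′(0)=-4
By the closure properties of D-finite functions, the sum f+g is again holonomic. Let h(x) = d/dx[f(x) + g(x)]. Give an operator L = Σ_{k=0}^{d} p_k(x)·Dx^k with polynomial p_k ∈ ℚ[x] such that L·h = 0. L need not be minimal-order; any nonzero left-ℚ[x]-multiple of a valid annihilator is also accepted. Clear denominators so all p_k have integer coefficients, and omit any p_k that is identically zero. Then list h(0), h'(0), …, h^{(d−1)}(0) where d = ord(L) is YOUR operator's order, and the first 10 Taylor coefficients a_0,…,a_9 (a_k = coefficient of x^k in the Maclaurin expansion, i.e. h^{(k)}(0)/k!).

L = (-36 - 432·x + 972·x^2 + 1296·x^3) + (-25 - 72·x - 189·x^2 + 1944·x^3 + 2592·x^4)·Dx + (-2 + x + 36·x^2 + 81·x^3 + 486·x^4 + 648·x^5)·Dx^2  (order 2).
h: a_k = 8, 16, -172, 256, -52, 4096, -25132, 65536, -183412, 1048576, …
ICs: h(0) = 8, h′(0) = 16.

f: a_k = 0, 12, 0, -36, 0, 972/5, 0, -8748/7, 0, 8748, …
g: a_k = 0, -4, 8, -64/3, 64, -1024/5, 2048/3, -16384/7, 8192, -262144/9, …
f+g: L₀ = lclm(L_f,L_g), ord ≤ 2+2.
Derive L from L₀ (diff closure).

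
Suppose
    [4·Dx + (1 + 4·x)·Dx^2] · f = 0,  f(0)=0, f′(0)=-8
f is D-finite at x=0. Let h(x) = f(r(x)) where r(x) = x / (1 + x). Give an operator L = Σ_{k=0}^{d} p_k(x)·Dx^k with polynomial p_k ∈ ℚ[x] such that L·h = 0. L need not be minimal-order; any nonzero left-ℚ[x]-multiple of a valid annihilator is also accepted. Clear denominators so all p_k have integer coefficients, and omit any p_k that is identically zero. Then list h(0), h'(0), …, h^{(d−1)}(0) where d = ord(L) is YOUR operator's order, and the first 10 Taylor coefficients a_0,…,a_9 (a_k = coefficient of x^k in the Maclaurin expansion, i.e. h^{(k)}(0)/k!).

f: a_k = 0, -8, 16, -128/3, 128, -2048/5, 4096/3, -32768/7, 16384, -524288/9, …
Change of var in L_f (x↦r) gives L₀.
L = (6 + 10·x)·Dx + (1 + 6·x + 5·x^2)·Dx^2  (order 2).
h: a_k = 0, -8, 24, -248/3, 312, -6248/5, 5208, -156248/7, 97656, -3906248/9, …
ICs: h(0) = 0, h′(0) = -8.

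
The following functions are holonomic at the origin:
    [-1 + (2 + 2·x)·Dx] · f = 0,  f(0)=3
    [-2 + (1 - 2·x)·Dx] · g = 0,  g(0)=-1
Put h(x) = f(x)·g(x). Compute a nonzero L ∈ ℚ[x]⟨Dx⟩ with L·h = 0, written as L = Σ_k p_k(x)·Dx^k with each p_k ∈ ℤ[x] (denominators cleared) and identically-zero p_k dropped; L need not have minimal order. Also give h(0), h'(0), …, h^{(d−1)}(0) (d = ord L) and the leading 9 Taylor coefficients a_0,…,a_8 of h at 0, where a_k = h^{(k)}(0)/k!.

f: a_k = 3, 3/2, -3/8, 3/16, -15/128, 21/256, -63/1024, 99/2048, -1287/32768, …
g: a_k = -1, -2, -4, -8, -16, -32, -64, -128, -256, …
Product ⇒ symmetric product L₀, ord ≤ 1.
L = (5 + 2·x) + (-2 + 2·x + 4·x^2)·Dx  (order 1).
h: a_k = -3, -15/2, -117/8, -471/16, -7521/128, -30105/256, -240777/1024, -963207/2048, -30821337/32768, …
ICs: h(0) = -3.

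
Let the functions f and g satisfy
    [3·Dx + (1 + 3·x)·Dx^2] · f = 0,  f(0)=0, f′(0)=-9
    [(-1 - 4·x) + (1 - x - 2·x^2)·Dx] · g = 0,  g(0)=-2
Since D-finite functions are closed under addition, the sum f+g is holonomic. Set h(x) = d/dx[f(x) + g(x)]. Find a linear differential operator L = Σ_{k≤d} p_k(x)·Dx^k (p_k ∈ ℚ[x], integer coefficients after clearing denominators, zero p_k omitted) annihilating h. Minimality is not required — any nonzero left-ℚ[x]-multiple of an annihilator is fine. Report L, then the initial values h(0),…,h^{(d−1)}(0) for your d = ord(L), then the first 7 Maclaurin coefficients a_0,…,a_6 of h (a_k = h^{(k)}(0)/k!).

f: a_k = 0, -9, 27/2, -27, 243/4, -729/5, 729/2, …
g: a_k = -2, -2, -6, -10, -22, -42, -86, …
Weyl lclm of L_f,L_g ⇒ L₀ (ord ≤ 3).
Derive L from L₀ (diff closure).
L = (-66 - 270·x - 576·x^2 - 336·x^3 - 288·x^4) + (-4 - 96·x - 492·x^2 - 832·x^3 - 696·x^4 - 480·x^5)·Dx + (3 + 19·x + 25·x^2 - 39·x^3 - 116·x^4 - 164·x^5 - 96·x^6)·Dx^2  (order 2).
h: a_k = -11, 15, -111, 155, -939, 1671, -7751, …
ICs: h(0) = -11, h′(0) = 15.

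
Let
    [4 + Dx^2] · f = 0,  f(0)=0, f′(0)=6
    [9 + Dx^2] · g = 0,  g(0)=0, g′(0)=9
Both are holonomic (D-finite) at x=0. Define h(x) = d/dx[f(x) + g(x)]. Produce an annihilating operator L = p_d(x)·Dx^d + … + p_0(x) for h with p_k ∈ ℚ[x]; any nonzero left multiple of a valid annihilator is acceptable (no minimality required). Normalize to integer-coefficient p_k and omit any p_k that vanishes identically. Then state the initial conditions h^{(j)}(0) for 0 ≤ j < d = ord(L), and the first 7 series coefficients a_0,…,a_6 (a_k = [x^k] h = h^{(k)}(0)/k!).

f: a_k = 0, 6, 0, -4, 0, 4/5, 0, …
g: a_k = 0, 9, 0, -27/2, 0, 243/40, 0, …
h₀=f+g: left-lcm gives L₀, ord ≤ 4.
Derive L from L₀ (diff closure).
L = 36 + 13·Dx^2 + Dx^4  (order 4).
h: a_k = 15, 0, -105/2, 0, 275/8, 0, -463/48, …
ICs: h(0) = 15, h′(0) = 0, h′′(0) = -105, h′′′(0) = 0.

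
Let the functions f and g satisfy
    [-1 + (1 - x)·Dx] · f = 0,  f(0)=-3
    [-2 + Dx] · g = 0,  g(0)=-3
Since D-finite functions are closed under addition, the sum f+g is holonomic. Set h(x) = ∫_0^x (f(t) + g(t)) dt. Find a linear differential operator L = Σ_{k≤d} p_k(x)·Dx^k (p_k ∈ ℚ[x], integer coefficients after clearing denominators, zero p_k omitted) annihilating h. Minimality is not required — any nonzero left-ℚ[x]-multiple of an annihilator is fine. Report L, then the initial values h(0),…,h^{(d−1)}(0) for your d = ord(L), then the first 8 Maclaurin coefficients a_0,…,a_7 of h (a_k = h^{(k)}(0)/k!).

f: a_k = -3, -3, -3, -3, -3, -3, -3, -3, …
g: a_k = -3, -6, -6, -4, -2, -4/5, -4/15, -8/105, …
L₀ := lclm(L_f,L_g); ord L₀ ≤ 1+1.
Integrate: L := L₀·Dx.
L = -4·x·Dx + (-2 + 8·x - 4·x^2)·Dx^2 + (1 - 3·x + 2·x^2)·Dx^3  (order 3).
h: a_k = 0, -6, -9/2, -3, -7/4, -1, -19/30, -7/15, …
ICs: h(0) = 0, h′(0) = -6, h′′(0) = -9.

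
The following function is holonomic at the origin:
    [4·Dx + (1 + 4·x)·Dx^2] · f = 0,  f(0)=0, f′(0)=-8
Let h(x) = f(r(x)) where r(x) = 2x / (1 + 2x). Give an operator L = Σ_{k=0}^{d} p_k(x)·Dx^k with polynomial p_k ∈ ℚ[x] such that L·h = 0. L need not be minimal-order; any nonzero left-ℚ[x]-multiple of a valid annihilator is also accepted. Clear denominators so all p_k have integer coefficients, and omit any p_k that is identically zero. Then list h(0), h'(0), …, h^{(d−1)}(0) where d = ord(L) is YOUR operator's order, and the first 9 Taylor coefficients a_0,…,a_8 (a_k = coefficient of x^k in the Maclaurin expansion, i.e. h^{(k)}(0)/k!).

f: a_k = 0, -8, 16, -128/3, 128, -2048/5, 4096/3, -32768/7, 16384, …
L₀ from L_f via x↦r, Dx↦r'^{-1}Dx.
L = (12 + 40·x)·Dx + (1 + 12·x + 20·x^2)·Dx^2  (order 2).
h: a_k = 0, -16, 96, -1984/3, 4992, -199936/5, 333312, -19999744/7, 24999936, …
ICs: h(0) = 0, h′(0) = -16.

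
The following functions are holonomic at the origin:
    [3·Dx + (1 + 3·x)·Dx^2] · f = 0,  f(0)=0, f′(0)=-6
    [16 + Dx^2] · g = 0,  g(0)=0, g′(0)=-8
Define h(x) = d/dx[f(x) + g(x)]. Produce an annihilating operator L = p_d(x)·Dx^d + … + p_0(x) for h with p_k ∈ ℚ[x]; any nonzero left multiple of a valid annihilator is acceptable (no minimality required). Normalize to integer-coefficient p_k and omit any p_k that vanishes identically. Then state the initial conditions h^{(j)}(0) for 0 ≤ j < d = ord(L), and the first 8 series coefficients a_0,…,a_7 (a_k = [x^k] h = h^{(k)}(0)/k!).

L = (1680 + 2304·x + 3456·x^2) + (272 + 1584·x + 3456·x^2 + 3456·x^3)·Dx + (105 + 144·x + 216·x^2)·Dx^2 + (17 + 99·x + 216·x^2 + 216·x^3)·Dx^3  (order 3).
h: a_k = -14, 18, 10, 162, -1714/3, 1458, -194782/45, 13122, …
ICs: h(0) = -14, h′(0) = 18, h′′(0) = 20.

f: a_k = 0, -6, 9, -18, 81/2, -486/5, 243, -4374/7, …
g: a_k = 0, -8, 0, 64/3, 0, -256/15, 0, 2048/315, …
h₀=f+g: left-lcm gives L₀, ord ≤ 4.
h₀' ⇒ L via d/dx closure of L₀.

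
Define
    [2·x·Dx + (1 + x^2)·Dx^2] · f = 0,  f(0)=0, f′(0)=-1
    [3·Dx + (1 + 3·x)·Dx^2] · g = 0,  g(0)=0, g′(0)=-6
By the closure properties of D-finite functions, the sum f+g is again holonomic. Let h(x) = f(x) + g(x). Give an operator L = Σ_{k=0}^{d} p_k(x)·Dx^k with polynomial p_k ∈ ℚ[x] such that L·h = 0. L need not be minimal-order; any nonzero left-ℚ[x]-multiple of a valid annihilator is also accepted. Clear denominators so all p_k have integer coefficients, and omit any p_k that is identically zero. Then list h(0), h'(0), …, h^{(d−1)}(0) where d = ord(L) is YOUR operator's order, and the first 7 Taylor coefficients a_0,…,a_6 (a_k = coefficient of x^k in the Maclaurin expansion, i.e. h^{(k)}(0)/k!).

L = (-6 - 54·x + 18·x^2 + 18·x^3)·Dx + (-20 - 12·x - 48·x^2 + 36·x^3 + 36·x^4)·Dx^2 + (-3 - 7·x + 6·x^2 + 2·x^3 + 9·x^4 + 9·x^5)·Dx^3  (order 3).
h: a_k = 0, -7, 9, -53/3, 81/2, -487/5, 243, …
ICs: h(0) = 0, h′(0) = -7, h′′(0) = 18.

f: a_k = 0, -1, 0, 1/3, 0, -1/5, 0, …
g: a_k = 0, -6, 9, -18, 81/2, -486/5, 243, …
h₀=f+g: left-lcm gives L₀, ord ≤ 4.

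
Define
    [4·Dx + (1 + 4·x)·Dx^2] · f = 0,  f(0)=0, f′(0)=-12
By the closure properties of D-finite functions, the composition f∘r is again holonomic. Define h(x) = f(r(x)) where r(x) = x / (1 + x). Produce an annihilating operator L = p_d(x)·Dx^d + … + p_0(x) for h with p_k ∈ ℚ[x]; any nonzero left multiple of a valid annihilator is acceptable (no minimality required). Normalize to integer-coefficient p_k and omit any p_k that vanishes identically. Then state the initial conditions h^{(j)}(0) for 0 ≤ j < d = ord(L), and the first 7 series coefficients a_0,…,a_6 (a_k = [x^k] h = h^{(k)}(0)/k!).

f: a_k = 0, -12, 24, -64, 192, -3072/5, 2048, …
Change of var in L_f (x↦r) gives L₀.
L = (6 + 10·x)·Dx + (1 + 6·x + 5·x^2)·Dx^2  (order 2).
h: a_k = 0, -12, 36, -124, 468, -9372/5, 7812, …
ICs: h(0) = 0, h′(0) = -12.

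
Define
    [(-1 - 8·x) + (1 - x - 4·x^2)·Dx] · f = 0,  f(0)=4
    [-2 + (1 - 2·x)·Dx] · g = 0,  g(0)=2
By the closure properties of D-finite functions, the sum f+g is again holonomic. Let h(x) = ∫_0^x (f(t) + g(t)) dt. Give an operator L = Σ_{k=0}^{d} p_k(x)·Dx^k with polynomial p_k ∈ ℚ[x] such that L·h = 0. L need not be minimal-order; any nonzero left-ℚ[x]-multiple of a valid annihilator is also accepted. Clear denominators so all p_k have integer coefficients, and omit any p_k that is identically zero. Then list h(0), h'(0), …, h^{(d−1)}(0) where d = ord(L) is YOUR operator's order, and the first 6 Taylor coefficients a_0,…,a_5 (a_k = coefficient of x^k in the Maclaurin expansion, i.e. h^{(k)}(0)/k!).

f: a_k = 4, 4, 20, 36, 116, 260, …
g: a_k = 2, 4, 8, 16, 32, 64, …
L₀ := lclm(L_f,L_g); ord L₀ ≤ 1+1.
h=∫₀ˣh₀: take L = L₀·Dx.
L = (12 - 48·x + 192·x^2 - 128·x^3)·Dx + (-2 - 96·x^2 + 352·x^3 - 256·x^4)·Dx^2 + (-1 + 11·x - 30·x^2 + 80·x^4 - 64·x^5)·Dx^3  (order 3).
h: a_k = 0, 6, 4, 28/3, 13, 148/5, …
ICs: h(0) = 0, h′(0) = 6, h′′(0) = 8.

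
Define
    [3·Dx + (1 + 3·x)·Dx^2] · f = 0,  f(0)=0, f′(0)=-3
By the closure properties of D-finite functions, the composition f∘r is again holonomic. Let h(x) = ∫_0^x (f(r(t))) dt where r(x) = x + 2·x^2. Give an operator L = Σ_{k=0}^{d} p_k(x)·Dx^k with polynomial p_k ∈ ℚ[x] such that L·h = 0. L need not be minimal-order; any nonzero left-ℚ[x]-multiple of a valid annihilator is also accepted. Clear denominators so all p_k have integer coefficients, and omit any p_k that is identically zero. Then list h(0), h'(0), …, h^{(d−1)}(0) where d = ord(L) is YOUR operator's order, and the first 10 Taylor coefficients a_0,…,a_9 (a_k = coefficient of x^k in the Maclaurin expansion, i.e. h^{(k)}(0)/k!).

L = (-1 + 12·x + 24·x^2)·Dx^2 + (1 + 7·x + 18·x^2 + 24·x^3)·Dx^3  (order 3).
h: a_k = 0, 0, -3/2, -1/2, 9/4, -63/20, 9/10, 99/14, -1053/56, 153/8, …
ICs: h(0) = 0, h′(0) = 0, h′′(0) = -3.

f: a_k = 0, -3, 9/2, -9, 81/4, -243/5, 243/2, -2187/7, 6561/8, -2187, …
f∘r: x↦r, Dx↦Dx/r' in L_f ⇒ L₀.
h=∫h₀ ⇒ L = L₀·Dx.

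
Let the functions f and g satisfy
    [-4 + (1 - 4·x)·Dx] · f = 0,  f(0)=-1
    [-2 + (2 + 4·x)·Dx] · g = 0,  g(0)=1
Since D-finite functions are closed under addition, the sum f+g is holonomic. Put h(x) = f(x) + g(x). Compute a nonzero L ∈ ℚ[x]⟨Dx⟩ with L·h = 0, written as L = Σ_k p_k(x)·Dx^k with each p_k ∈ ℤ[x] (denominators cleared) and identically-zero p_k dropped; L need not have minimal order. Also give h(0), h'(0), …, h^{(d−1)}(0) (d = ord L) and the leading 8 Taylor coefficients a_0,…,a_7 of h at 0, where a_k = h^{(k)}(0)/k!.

f: a_k = -1, -4, -16, -64, -256, -1024, -4096, -16384, …
g: a_k = 1, 1, -1/2, 1/2, -5/8, 7/8, -21/16, 33/16, …
f+g: L₀ = lclm(L_f,L_g), ord ≤ 1+1.
L = (-12 - 16·x) + (11 + 40·x + 48·x^2)·Dx + (-1 - 2·x + 16·x^2 + 32·x^3)·Dx^2  (order 2).
h: a_k = 0, -3, -33/2, -127/2, -2053/8, -8185/8, -65557/16, -262111/16, …
ICs: h(0) = 0, h′(0) = -3.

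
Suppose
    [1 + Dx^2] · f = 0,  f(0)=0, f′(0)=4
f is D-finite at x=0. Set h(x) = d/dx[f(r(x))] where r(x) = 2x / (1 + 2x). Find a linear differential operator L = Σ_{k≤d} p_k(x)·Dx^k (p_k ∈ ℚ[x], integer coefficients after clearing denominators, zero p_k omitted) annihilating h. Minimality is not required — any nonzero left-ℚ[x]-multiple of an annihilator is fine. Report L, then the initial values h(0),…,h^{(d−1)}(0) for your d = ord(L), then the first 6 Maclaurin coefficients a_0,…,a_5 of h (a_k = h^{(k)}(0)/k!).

L = (28 + 96·x + 96·x^2) + (12 + 72·x + 144·x^2 + 96·x^3)·Dx + (1 + 8·x + 24·x^2 + 32·x^3 + 16·x^4)·Dx^2  (order 2).
h: a_k = 8, -32, 80, -128, 16/3, 960, …
ICs: h(0) = 8, h′(0) = -32.

f: a_k = 0, 4, 0, -2/3, 0, 1/30, …
f∘r: x↦r, Dx↦Dx/r' in L_f ⇒ L₀.
h=h₀': d/dx-closure on L₀ ⇒ L.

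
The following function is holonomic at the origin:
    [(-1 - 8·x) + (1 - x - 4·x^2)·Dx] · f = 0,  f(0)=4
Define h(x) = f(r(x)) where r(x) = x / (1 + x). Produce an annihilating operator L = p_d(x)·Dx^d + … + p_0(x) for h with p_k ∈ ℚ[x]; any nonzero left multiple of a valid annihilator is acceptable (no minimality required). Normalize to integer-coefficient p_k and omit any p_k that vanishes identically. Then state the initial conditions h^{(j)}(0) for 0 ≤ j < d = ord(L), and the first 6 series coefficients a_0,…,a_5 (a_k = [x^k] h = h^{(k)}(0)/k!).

L = (1 + 9·x) + (-1 - 2·x + 3·x^2 + 4·x^3)·Dx  (order 1).
h: a_k = 4, 4, 16, 0, 64, -64, …
ICs: h(0) = 4.

f: a_k = 4, 4, 20, 36, 116, 260, …
h₀=f(r): pull back L_f along r ⇒ L₀.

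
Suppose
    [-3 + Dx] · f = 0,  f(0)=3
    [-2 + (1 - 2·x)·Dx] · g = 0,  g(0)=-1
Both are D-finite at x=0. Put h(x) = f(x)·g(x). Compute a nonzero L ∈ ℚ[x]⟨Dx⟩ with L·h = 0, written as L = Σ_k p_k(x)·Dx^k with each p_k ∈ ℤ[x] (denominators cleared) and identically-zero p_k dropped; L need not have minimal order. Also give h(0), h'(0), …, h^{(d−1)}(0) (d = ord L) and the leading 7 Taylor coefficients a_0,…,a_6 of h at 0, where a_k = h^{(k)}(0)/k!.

f: a_k = 3, 9, 27/2, 27/2, 81/8, 243/40, 243/80, …
g: a_k = -1, -2, -4, -8, -16, -32, -64, …
L₀ := L_f ⊗_s L_g (sym. prod.), ord ≤ 1.
L = (5 - 6·x) + (-1 + 2·x)·Dx  (order 1).
h: a_k = -3, -15, -87/2, -201/2, -1689/8, -17133/40, -13755/16, …
ICs: h(0) = -3.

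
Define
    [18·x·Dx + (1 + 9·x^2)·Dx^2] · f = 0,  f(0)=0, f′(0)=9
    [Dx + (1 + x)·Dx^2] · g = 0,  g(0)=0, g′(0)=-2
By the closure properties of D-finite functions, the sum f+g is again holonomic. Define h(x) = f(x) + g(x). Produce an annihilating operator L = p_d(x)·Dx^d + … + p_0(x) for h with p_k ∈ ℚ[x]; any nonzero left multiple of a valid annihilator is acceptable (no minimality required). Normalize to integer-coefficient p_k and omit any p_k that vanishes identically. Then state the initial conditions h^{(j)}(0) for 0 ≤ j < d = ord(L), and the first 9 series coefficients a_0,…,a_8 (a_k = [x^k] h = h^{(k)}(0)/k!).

L = (-18 - 54·x + 486·x^2 + 162·x^3)·Dx + (-20 - 36·x + 432·x^2 + 972·x^3 + 324·x^4)·Dx^2 + (-1 + 17·x + 18·x^2 + 162·x^3 + 243·x^4 + 81·x^5)·Dx^3  (order 3).
h: a_k = 0, 7, 1, -83/3, 1/2, 727/5, 1/3, -6563/7, 1/4, …
ICs: h(0) = 0, h′(0) = 7, h′′(0) = 2.

f: a_k = 0, 9, 0, -27, 0, 729/5, 0, -6561/7, 0, …
g: a_k = 0, -2, 1, -2/3, 1/2, -2/5, 1/3, -2/7, 1/4, …
L₀ := lclm(L_f,L_g); ord L₀ ≤ 2+2.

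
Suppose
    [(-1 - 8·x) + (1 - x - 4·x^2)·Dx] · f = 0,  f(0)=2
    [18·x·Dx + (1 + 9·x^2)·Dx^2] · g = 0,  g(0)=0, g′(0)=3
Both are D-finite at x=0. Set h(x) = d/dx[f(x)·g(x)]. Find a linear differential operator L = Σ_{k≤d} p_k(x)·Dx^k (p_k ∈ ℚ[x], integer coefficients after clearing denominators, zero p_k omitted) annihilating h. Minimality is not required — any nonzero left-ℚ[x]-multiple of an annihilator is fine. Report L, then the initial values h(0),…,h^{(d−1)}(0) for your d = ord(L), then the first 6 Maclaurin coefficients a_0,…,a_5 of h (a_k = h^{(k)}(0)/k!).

L = (6 + 5022·x^2 + 7776·x^3 + 46656·x^4) + (21 + 186·x + 297·x^2 + 1710·x^3 + 7776·x^4 + 31104·x^5)·Dx + (-4 - 5·x - 119·x^2 + 99·x^3 - 315·x^4 + 1296·x^5 + 3888·x^6)·Dx^2  (order 2).
h: a_k = 6, 12, 36, 144, 906, 9756/5, …
ICs: h(0) = 6, h′(0) = 12.

f: a_k = 2, 2, 10, 18, 58, 130, …
g: a_k = 0, 3, 0, -9, 0, 243/5, …
Product ⇒ symmetric product L₀, ord ≤ 2.
h=h₀': d/dx-closure on L₀ ⇒ L.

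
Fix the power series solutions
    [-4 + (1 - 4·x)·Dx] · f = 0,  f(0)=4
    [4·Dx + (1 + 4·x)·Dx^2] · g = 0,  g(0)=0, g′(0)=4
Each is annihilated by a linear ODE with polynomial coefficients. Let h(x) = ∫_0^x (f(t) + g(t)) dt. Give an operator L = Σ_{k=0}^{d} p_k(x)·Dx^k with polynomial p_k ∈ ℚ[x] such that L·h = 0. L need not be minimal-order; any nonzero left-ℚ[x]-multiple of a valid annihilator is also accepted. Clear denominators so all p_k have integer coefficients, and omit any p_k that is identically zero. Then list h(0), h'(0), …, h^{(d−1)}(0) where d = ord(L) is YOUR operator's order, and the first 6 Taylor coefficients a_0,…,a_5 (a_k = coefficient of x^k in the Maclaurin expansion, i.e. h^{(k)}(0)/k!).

L = (160 + 128·x)·Dx^2 + (16 + 256·x + 256·x^2)·Dx^3 + (-3 - 4·x + 48·x^2 + 64·x^3)·Dx^4  (order 4).
h: a_k = 0, 4, 10, 56/3, 208/3, 192, …
ICs: h(0) = 0, h′(0) = 4, h′′(0) = 20, h′′′(0) = 112.

f: a_k = 4, 16, 64, 256, 1024, 4096, …
g: a_k = 0, 4, -8, 64/3, -64, 1024/5, …
Sum ⇒ L₀ = lclm(L_f,L_g) in ℚ(x)⟨Dx⟩.
Integrate: L := L₀·Dx.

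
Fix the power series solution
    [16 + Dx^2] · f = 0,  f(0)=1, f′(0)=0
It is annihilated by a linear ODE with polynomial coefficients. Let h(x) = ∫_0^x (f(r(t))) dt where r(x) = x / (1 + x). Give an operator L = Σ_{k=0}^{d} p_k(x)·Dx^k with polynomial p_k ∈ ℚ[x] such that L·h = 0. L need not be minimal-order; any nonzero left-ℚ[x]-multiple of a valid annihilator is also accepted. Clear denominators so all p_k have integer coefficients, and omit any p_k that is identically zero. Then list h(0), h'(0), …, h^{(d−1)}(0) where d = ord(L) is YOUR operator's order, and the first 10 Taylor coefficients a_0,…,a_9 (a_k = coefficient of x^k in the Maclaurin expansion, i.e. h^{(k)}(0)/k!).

L = 16·Dx + (2 + 6·x + 6·x^2 + 2·x^3)·Dx^2 + (1 + 4·x + 6·x^2 + 4·x^3 + x^4)·Dx^3  (order 3).
h: a_k = 0, 1, 0, -8/3, 4, -8/3, -16/9, 392/45, -82/5, 12568/567, …
ICs: h(0) = 0, h′(0) = 1, h′′(0) = 0.

f: a_k = 1, 0, -8, 0, 32/3, 0, -256/45, 0, 512/315, 0, …
Substitute x→r, Dx→(1/r')Dx; clear ⇒ L₀.
∫: right-multiply L₀ by Dx.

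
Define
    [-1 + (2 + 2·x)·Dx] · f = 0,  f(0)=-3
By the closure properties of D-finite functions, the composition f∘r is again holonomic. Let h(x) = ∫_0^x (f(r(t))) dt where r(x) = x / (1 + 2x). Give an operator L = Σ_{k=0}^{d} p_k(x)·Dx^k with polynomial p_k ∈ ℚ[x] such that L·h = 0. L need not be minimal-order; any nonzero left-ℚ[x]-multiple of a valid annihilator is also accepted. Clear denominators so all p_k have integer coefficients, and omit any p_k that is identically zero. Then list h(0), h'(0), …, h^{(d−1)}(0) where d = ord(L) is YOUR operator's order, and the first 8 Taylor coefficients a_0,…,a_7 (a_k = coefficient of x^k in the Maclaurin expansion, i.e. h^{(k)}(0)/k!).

f: a_k = -3, -3/2, 3/8, -3/16, 15/128, -21/256, 63/1024, -99/2048, …
Change of var in L_f (x↦r) gives L₀.
h=∫₀ˣh₀: take L = L₀·Dx.
L = -Dx + (2 + 10·x + 12·x^2)·Dx^2  (order 2).
h: a_k = 0, -3, -3/4, 9/8, -123/64, 2271/640, -3543/512, 100935/7168, …
ICs: h(0) = 0, h′(0) = -3.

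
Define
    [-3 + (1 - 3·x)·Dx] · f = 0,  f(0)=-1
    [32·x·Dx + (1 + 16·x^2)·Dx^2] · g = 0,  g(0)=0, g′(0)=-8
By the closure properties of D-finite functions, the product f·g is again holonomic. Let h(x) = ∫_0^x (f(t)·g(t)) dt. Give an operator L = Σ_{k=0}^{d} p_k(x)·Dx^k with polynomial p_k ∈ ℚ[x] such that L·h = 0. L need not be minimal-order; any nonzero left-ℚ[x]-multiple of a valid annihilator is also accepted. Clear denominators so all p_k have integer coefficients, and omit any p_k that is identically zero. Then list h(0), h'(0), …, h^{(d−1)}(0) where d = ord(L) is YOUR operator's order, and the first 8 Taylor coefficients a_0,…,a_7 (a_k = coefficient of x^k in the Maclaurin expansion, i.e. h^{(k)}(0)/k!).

f: a_k = -1, -3, -9, -27, -81, -243, -729, -2187, …
g: a_k = 0, -8, 0, 128/3, 0, -2048/5, 0, 32768/7, …
Product ⇒ symmetric product L₀, ord ≤ 2.
h=∫₀ˣh₀: take L = L₀·Dx.
L = 96·x·Dx + (6 - 32·x + 192·x^2)·Dx^2 + (-1 + 3·x - 16·x^2 + 48·x^3)·Dx^3  (order 3).
h: a_k = 0, 0, 4, 8, 22/3, 88/5, 1684/15, 10104/35, …
ICs: h(0) = 0, h′(0) = 0, h′′(0) = 8.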